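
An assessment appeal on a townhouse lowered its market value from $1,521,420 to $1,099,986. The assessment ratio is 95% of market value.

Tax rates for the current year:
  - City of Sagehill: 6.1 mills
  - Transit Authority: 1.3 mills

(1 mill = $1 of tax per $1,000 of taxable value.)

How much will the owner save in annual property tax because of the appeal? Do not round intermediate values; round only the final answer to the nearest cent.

$2,962.68

Old assessed value = $1,521,420 × 0.95 = $1,445,349
New assessed value = $1,099,986 × 0.95 = $1,044,986.7
Combined rate = 0.0061 + 0.0013 = 0.0074
Old tax = $1,445,349 × 0.0074 = $10,695.5826
New tax = $1,044,986.7 × 0.0074 = $7,732.90158
Reduction = $10,695.5826 − $7,732.90158 = $2,962.68102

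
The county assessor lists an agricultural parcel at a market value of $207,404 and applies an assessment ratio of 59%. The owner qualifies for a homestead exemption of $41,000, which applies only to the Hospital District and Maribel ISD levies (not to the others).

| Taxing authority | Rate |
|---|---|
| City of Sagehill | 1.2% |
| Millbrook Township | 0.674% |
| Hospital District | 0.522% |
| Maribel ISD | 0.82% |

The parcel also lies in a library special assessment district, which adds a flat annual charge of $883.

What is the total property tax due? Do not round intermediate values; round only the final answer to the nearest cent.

Assessed value = $207,404 × 0.59 = $122,368.36
City of Sagehill: $122,368.36 × 0.012 = $1,468.42032
Millbrook Township: $122,368.36 × 0.00674 = $824.7627464
Hospital District: ($122,368.36 − $41,000) × 0.00522 = $81,368.36 × 0.00522 = $424.7428392
Maribel ISD: ($122,368.36 − $41,000) × 0.0082 = $81,368.36 × 0.0082 = $667.220552
Levies subtotal = $3,385.1464576
Total = $3,385.1464576 + $883 = $4,268.1464576

$4,268.15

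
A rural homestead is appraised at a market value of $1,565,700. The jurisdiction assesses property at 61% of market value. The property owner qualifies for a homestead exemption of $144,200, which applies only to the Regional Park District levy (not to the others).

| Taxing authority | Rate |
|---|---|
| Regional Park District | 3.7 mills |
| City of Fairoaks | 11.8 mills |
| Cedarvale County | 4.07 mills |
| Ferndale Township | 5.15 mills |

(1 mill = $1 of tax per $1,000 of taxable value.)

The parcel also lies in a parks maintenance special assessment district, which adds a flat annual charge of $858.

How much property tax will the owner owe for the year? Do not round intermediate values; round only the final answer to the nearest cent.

Assessed value = $1,565,700 × 0.61 = $955,077
Regional Park District: ($955,077 − $144,200) × 0.0037 = $810,877 × 0.0037 = $3,000.2449
City of Fairoaks: $955,077 × 0.0118 = $11,269.9086
Cedarvale County: $955,077 × 0.00407 = $3,887.16339
Ferndale Township: $955,077 × 0.00515 = $4,918.64655
Levies subtotal = $23,075.96344
Total = $23,075.96344 + $858 = $23,933.96344

$23,933.96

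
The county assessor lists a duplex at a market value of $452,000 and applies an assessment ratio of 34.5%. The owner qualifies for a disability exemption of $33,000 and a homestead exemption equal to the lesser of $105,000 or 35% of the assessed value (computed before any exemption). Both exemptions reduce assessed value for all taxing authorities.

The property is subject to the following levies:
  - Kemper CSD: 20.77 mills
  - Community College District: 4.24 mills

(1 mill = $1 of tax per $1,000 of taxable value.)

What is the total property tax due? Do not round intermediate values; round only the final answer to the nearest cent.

Assessed value = $452,000 × 0.345 = $155,940
Homestead exemption = min($105,000, 35% × $155,940) = min($105,000, $54,579) = $54,579 (percentage binds)
Taxable value = $155,940 − $33,000 − $54,579 = $68,361
Kemper CSD: $68,361 × 0.02077 = $1,419.85797
Community College District: $68,361 × 0.00424 = $289.85064
Total = $1,709.70861

$1,709.71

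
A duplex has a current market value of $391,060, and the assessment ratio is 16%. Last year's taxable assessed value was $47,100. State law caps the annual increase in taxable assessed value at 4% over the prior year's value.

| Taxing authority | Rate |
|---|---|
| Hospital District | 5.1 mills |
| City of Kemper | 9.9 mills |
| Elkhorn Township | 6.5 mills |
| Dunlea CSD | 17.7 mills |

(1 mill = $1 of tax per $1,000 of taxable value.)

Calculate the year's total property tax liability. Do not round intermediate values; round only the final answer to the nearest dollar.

Uncapped assessed value = $391,060 × 0.16 = $62,569.6
Cap limit = $47,100 × 1.04 = $48,984
Taxable assessed value = min($62,569.6, $48,984) = $48,984 (cap binds)
Hospital District: $48,984 × 0.0051 = $249.8184
City of Kemper: $48,984 × 0.0099 = $484.9416
Elkhorn Township: $48,984 × 0.0065 = $318.396
Dunlea CSD: $48,984 × 0.0177 = $867.0168
Total = $1,920.1728

$1,920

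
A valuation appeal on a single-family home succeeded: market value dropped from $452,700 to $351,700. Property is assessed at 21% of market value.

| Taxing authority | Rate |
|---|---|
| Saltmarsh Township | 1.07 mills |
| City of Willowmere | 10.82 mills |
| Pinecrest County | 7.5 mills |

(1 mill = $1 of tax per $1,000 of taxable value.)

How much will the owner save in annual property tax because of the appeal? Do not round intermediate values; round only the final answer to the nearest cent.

$411.26

Old assessed value = $452,700 × 0.21 = $95,067
New assessed value = $351,700 × 0.21 = $73,857
Combined rate = 0.00107 + 0.01082 + 0.0075 = 0.01939
Old tax = $95,067 × 0.01939 = $1,843.34913
New tax = $73,857 × 0.01939 = $1,432.08723
Reduction = $1,843.34913 − $1,432.08723 = $411.2619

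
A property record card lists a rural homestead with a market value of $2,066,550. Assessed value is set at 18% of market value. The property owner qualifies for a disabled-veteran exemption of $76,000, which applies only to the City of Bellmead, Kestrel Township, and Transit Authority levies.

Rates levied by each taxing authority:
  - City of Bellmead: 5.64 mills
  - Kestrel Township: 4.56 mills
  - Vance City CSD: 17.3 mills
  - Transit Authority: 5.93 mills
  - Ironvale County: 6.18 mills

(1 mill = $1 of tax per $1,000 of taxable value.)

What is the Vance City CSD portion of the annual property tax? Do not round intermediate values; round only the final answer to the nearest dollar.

$6,435

Assessed value = $2,066,550 × 0.18 = $371,979
Vance City CSD taxable value = $371,979 (exemption does not apply)
Vance City CSD levy = $371,979 × 0.0173 = $6,435.2367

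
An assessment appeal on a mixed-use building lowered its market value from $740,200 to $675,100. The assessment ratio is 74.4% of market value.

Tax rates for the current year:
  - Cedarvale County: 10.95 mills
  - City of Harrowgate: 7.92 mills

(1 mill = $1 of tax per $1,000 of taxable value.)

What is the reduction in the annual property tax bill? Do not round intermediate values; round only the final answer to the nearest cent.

$913.96

Old assessed value = $740,200 × 0.744 = $550,708.8
New assessed value = $675,100 × 0.744 = $502,274.4
Combined rate = 0.01095 + 0.00792 = 0.01887
Old tax = $550,708.8 × 0.01887 = $10,391.875056
New tax = $502,274.4 × 0.01887 = $9,477.917928
Reduction = $10,391.875056 − $9,477.917928 = $913.957128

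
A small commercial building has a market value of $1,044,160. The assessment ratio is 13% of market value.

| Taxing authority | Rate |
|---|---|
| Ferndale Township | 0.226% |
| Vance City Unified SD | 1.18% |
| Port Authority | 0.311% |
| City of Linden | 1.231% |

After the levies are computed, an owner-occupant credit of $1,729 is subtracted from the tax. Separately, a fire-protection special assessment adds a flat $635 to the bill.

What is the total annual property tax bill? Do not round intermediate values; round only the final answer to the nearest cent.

$2,907.64

Assessed value = $1,044,160 × 0.13 = $135,740.8
Ferndale Township: $135,740.8 × 0.00226 = $306.774208
Vance City Unified SD: $135,740.8 × 0.0118 = $1,601.74144
Port Authority: $135,740.8 × 0.00311 = $422.153888
City of Linden: $135,740.8 × 0.01231 = $1,670.969248
Levies subtotal = $4,001.638784
After credit = $4,001.638784 − $1,729 = $2,272.638784
Total = $2,272.638784 + $635 = $2,907.638784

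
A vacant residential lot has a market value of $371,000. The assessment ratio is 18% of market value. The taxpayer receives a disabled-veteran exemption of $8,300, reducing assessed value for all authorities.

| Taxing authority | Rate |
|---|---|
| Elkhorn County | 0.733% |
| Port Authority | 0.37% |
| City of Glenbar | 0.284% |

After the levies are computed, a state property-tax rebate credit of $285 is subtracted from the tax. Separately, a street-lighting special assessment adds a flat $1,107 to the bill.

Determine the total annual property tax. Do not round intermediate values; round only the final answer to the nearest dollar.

$1,633

Assessed value = $371,000 × 0.18 = $66,780
Taxable value = $66,780 − $8,300 = $58,480
Elkhorn County: $58,480 × 0.00733 = $428.6584
Port Authority: $58,480 × 0.0037 = $216.376
City of Glenbar: $58,480 × 0.00284 = $166.0832
Levies subtotal = $811.1176
After credit = $811.1176 − $285 = $526.1176
Total = $526.1176 + $1,107 = $1,633.1176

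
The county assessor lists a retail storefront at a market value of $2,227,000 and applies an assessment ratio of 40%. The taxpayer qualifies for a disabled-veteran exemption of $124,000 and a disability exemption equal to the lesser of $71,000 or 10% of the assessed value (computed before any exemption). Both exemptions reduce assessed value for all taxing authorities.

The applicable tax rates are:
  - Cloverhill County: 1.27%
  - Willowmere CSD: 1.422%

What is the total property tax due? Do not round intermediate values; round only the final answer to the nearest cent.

Assessed value = $2,227,000 × 0.4 = $890,800
Disability exemption = min($71,000, 10% × $890,800) = min($71,000, $89,080) = $71,000 (dollar cap binds)
Taxable value = $890,800 − $124,000 − $71,000 = $695,800
Cloverhill County: $695,800 × 0.0127 = $8,836.66
Willowmere CSD: $695,800 × 0.01422 = $9,894.276
Total = $18,730.936

$18,730.94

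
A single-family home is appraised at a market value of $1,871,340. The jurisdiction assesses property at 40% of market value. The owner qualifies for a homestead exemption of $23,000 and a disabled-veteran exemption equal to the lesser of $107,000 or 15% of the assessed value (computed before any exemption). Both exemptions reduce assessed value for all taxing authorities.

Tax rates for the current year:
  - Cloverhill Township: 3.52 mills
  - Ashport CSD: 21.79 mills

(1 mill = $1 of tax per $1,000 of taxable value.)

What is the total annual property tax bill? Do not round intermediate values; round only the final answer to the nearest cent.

$15,655.15

Assessed value = $1,871,340 × 0.4 = $748,536
Disabled-veteran exemption = min($107,000, 15% × $748,536) = min($107,000, $112,280.4) = $107,000 (dollar cap binds)
Taxable value = $748,536 − $23,000 − $107,000 = $618,536
Cloverhill Township: $618,536 × 0.00352 = $2,177.24672
Ashport CSD: $618,536 × 0.02179 = $13,477.89944
Total = $15,655.14616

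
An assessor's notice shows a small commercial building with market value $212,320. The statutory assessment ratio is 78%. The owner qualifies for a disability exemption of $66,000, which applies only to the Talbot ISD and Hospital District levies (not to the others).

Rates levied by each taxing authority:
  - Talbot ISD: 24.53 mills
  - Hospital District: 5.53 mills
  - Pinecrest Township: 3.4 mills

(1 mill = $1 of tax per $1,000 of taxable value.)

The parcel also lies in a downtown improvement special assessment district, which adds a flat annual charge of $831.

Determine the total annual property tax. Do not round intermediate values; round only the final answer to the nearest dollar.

Assessed value = $212,320 × 0.78 = $165,609.6
Talbot ISD: ($165,609.6 − $66,000) × 0.02453 = $99,609.6 × 0.02453 = $2,443.423488
Hospital District: ($165,609.6 − $66,000) × 0.00553 = $99,609.6 × 0.00553 = $550.841088
Pinecrest Township: $165,609.6 × 0.0034 = $563.07264
Levies subtotal = $3,557.337216
Total = $3,557.337216 + $831 = $4,388.337216

$4,388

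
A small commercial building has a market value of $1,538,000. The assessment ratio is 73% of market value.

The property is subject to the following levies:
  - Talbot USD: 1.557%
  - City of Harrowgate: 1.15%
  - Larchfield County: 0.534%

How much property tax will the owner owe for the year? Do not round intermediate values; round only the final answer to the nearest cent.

Assessed value = $1,538,000 × 0.73 = $1,122,740
Talbot USD: $1,122,740 × 0.01557 = $17,481.0618
City of Harrowgate: $1,122,740 × 0.0115 = $12,911.51
Larchfield County: $1,122,740 × 0.00534 = $5,995.4316
Total = $17,481.0618 + $12,911.51 + $5,995.4316 = $36,388.0034

$36,388.00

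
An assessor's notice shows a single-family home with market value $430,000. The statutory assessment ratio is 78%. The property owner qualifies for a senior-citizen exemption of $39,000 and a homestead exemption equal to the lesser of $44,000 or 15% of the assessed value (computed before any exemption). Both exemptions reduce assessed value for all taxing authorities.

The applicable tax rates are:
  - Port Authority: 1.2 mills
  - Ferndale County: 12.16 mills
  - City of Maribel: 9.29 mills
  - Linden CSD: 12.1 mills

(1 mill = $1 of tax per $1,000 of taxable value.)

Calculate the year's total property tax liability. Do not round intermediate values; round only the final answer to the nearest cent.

$8,770.90

Assessed value = $430,000 × 0.78 = $335,400
Homestead exemption = min($44,000, 15% × $335,400) = min($44,000, $50,310) = $44,000 (dollar cap binds)
Taxable value = $335,400 − $39,000 − $44,000 = $252,400
Port Authority: $252,400 × 0.0012 = $302.88
Ferndale County: $252,400 × 0.01216 = $3,069.184
City of Maribel: $252,400 × 0.00929 = $2,344.796
Linden CSD: $252,400 × 0.0121 = $3,054.04
Total = $8,770.9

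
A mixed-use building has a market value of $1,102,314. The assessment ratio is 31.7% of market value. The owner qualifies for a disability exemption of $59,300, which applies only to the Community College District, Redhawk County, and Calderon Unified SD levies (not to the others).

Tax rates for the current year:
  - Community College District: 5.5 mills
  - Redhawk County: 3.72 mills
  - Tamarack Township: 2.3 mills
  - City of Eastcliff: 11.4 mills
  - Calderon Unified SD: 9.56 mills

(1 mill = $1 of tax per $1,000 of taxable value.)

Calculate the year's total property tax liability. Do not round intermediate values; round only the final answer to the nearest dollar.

Assessed value = $1,102,314 × 0.317 = $349,433.538
Community College District: ($349,433.538 − $59,300) × 0.0055 = $290,133.538 × 0.0055 = $1,595.734459
Redhawk County: ($349,433.538 − $59,300) × 0.00372 = $290,133.538 × 0.00372 = $1,079.29676136
Tamarack Township: $349,433.538 × 0.0023 = $803.6971374
City of Eastcliff: $349,433.538 × 0.0114 = $3,983.5423332
Calderon Unified SD: ($349,433.538 − $59,300) × 0.00956 = $290,133.538 × 0.00956 = $2,773.67662328
Total = $10,235.94731424

$10,236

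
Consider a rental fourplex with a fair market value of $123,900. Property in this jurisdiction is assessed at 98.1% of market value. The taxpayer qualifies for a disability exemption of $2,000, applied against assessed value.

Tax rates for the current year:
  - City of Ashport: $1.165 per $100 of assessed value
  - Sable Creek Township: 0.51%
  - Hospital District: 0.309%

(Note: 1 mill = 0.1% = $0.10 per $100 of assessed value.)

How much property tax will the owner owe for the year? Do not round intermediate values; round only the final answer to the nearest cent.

Assessed value = $123,900 × 0.981 = $121,545.9
Taxable value = $121,545.9 − $2,000 = $119,545.9
City of Ashport: $119,545.9 × 0.01165 = $1,392.709735
Sable Creek Township: $119,545.9 × 0.0051 = $609.68409
Hospital District: $119,545.9 × 0.00309 = $369.396831
Total = $2,371.790656

$2,371.79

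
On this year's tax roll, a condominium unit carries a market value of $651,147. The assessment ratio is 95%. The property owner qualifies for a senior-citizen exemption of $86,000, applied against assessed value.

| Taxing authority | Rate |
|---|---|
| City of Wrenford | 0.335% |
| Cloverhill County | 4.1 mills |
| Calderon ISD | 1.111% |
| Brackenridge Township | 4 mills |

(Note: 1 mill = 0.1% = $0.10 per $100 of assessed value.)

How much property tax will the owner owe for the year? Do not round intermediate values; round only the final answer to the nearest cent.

Assessed value = $651,147 × 0.95 = $618,589.65
Taxable value = $618,589.65 − $86,000 = $532,589.65
City of Wrenford: $532,589.65 × 0.00335 = $1,784.1753275
Cloverhill County: $532,589.65 × 0.0041 = $2,183.617565
Calderon ISD: $532,589.65 × 0.01111 = $5,917.0710115
Brackenridge Township: $532,589.65 × 0.004 = $2,130.3586
Total = $12,015.222504

$12,015.22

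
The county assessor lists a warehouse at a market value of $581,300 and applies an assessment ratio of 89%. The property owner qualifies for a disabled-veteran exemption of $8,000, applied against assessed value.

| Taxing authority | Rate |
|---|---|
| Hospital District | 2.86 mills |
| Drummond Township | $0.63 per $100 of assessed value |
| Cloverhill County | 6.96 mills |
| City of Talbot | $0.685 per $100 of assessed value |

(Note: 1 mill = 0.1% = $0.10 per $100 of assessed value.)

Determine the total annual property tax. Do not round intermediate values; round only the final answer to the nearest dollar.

Assessed value = $581,300 × 0.89 = $517,357
Taxable value = $517,357 − $8,000 = $509,357
Hospital District: $509,357 × 0.00286 = $1,456.76102
Drummond Township: $509,357 × 0.0063 = $3,208.9491
Cloverhill County: $509,357 × 0.00696 = $3,545.12472
City of Talbot: $509,357 × 0.00685 = $3,489.09545
Total = $11,699.93029

$11,700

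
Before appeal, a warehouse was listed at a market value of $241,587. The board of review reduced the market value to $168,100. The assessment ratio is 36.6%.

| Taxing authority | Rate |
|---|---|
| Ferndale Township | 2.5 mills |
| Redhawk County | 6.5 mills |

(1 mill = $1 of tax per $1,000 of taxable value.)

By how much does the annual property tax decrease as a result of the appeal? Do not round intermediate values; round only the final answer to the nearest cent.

Old assessed value = $241,587 × 0.366 = $88,420.842
New assessed value = $168,100 × 0.366 = $61,524.6
Combined rate = 0.0025 + 0.0065 = 0.009
Old tax = $88,420.842 × 0.009 = $795.787578
New tax = $61,524.6 × 0.009 = $553.7214
Reduction = $795.787578 − $553.7214 = $242.066178

$242.07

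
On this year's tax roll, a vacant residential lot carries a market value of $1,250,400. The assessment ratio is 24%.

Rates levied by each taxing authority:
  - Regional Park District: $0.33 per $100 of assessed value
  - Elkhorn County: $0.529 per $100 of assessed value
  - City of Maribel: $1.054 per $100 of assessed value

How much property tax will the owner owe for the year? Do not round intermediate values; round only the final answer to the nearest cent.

$5,740.84

Assessed value = $1,250,400 × 0.24 = $300,096
Regional Park District: $300,096 × 0.0033 = $990.3168
Elkhorn County: $300,096 × 0.00529 = $1,587.50784
City of Maribel: $300,096 × 0.01054 = $3,163.01184
Total = $990.3168 + $1,587.50784 + $3,163.01184 = $5,740.83648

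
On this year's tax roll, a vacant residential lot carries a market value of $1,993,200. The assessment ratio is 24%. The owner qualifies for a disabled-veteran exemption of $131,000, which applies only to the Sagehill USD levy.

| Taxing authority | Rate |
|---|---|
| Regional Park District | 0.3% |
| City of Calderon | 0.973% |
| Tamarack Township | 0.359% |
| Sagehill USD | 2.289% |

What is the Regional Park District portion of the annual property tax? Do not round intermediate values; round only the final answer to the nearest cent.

Assessed value = $1,993,200 × 0.24 = $478,368
Regional Park District taxable value = $478,368 (exemption does not apply)
Regional Park District levy = $478,368 × 0.003 = $1,435.104

$1,435.10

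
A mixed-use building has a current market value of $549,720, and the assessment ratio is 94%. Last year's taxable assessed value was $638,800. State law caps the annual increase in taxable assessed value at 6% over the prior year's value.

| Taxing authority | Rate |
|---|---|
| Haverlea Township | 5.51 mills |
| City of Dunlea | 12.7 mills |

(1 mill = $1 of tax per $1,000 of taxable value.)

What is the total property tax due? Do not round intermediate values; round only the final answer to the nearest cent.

$9,409.78

Uncapped assessed value = $549,720 × 0.94 = $516,736.8
Cap limit = $638,800 × 1.06 = $677,128
Taxable assessed value = min($516,736.8, $677,128) = $516,736.8 (cap does not bind)
Haverlea Township: $516,736.8 × 0.00551 = $2,847.219768
City of Dunlea: $516,736.8 × 0.0127 = $6,562.55736
Total = $9,409.777128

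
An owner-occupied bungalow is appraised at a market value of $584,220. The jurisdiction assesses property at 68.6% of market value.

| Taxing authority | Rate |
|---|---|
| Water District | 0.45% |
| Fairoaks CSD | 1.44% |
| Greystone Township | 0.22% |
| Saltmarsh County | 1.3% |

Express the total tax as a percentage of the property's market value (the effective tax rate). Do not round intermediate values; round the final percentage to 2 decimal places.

Assessed value = $584,220 × 0.686 = $400,774.92
Water District: $400,774.92 × 0.0045 = $1,803.48714
Fairoaks CSD: $400,774.92 × 0.0144 = $5,771.158848
Greystone Township: $400,774.92 × 0.0022 = $881.704824
Saltmarsh County: $400,774.92 × 0.013 = $5,210.07396
Total tax = $13,666.424772
Effective rate = $13,666.424772 ÷ $584,220 = 2.34% of market value

2.34%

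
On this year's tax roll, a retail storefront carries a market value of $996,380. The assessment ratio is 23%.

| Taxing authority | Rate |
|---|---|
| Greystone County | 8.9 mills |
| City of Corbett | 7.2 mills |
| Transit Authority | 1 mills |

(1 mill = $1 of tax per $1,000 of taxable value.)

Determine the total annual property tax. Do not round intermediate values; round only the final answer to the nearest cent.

$3,918.76

Assessed value = $996,380 × 0.23 = $229,167.4
Greystone County: $229,167.4 × 0.0089 = $2,039.58986
City of Corbett: $229,167.4 × 0.0072 = $1,650.00528
Transit Authority: $229,167.4 × 0.001 = $229.1674
Total = $2,039.58986 + $1,650.00528 + $229.1674 = $3,918.76254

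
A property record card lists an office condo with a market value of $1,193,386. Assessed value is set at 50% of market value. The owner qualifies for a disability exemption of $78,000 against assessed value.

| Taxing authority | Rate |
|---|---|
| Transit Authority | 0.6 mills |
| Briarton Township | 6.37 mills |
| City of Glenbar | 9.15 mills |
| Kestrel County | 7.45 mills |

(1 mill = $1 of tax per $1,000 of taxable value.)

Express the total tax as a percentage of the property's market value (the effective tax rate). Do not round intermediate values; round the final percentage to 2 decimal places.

1.02%

Assessed value = $1,193,386 × 0.5 = $596,693
Taxable value = $596,693 − $78,000 = $518,693
Transit Authority: $518,693 × 0.0006 = $311.2158
Briarton Township: $518,693 × 0.00637 = $3,304.07441
City of Glenbar: $518,693 × 0.00915 = $4,746.04095
Kestrel County: $518,693 × 0.00745 = $3,864.26285
Total tax = $12,225.59401
Effective rate = $12,225.59401 ÷ $1,193,386 = 1.02% of market value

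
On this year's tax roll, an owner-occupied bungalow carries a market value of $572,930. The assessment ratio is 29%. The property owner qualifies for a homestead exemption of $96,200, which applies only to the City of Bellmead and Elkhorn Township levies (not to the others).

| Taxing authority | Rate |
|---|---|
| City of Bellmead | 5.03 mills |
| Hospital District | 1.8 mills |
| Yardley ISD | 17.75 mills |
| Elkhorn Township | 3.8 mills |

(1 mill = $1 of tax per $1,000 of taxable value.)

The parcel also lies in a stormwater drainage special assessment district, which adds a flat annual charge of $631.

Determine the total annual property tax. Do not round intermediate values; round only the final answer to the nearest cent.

Assessed value = $572,930 × 0.29 = $166,149.7
City of Bellmead: ($166,149.7 − $96,200) × 0.00503 = $69,949.7 × 0.00503 = $351.846991
Hospital District: $166,149.7 × 0.0018 = $299.06946
Yardley ISD: $166,149.7 × 0.01775 = $2,949.157175
Elkhorn Township: ($166,149.7 − $96,200) × 0.0038 = $69,949.7 × 0.0038 = $265.80886
Levies subtotal = $3,865.882486
Total = $3,865.882486 + $631 = $4,496.882486

$4,496.88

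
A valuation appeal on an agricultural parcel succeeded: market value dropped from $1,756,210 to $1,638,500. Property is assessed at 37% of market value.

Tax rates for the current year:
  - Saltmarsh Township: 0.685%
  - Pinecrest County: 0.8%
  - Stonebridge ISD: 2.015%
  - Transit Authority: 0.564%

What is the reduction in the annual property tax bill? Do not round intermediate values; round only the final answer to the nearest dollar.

Old assessed value = $1,756,210 × 0.37 = $649,797.7
New assessed value = $1,638,500 × 0.37 = $606,245
Combined rate = 0.00685 + 0.008 + 0.02015 + 0.00564 = 0.04064
Old tax = $649,797.7 × 0.04064 = $26,407.778528
New tax = $606,245 × 0.04064 = $24,637.7968
Reduction = $26,407.778528 − $24,637.7968 = $1,769.981728

$1,770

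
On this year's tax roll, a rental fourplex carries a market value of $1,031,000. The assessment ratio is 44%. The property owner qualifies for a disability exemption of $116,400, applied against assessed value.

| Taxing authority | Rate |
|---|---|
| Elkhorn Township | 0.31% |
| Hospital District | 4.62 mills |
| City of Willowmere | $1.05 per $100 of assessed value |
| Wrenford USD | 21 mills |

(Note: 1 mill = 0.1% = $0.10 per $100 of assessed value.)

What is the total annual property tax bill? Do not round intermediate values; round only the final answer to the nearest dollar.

Assessed value = $1,031,000 × 0.44 = $453,640
Taxable value = $453,640 − $116,400 = $337,240
Elkhorn Township: $337,240 × 0.0031 = $1,045.444
Hospital District: $337,240 × 0.00462 = $1,558.0488
City of Willowmere: $337,240 × 0.0105 = $3,541.02
Wrenford USD: $337,240 × 0.021 = $7,082.04
Total = $13,226.5528

$13,227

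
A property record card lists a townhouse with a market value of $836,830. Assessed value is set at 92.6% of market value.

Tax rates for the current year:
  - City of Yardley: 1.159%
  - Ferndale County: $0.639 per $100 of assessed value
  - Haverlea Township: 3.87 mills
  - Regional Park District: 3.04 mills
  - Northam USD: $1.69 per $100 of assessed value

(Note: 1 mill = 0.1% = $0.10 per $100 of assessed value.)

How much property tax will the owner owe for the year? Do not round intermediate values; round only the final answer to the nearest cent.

$32,383.26

Assessed value = $836,830 × 0.926 = $774,904.58
City of Yardley: $774,904.58 × 0.01159 = $8,981.1440822
Ferndale County: $774,904.58 × 0.00639 = $4,951.6402662
Haverlea Township: $774,904.58 × 0.00387 = $2,998.8807246
Regional Park District: $774,904.58 × 0.00304 = $2,355.7099232
Northam USD: $774,904.58 × 0.0169 = $13,095.887402
Total = $32,383.2623982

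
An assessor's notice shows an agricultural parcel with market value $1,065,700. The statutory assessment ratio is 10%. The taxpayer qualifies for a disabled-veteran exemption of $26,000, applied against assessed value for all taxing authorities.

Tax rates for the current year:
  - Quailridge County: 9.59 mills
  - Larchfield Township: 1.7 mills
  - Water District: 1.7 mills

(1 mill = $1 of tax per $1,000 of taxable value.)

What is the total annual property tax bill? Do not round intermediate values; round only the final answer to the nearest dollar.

Assessed value = $1,065,700 × 0.1 = $106,570
Taxable value = $106,570 − $26,000 = $80,570
Quailridge County: $80,570 × 0.00959 = $772.6663
Larchfield Township: $80,570 × 0.0017 = $136.969
Water District: $80,570 × 0.0017 = $136.969
Total = $772.6663 + $136.969 + $136.969 = $1,046.6043

$1,047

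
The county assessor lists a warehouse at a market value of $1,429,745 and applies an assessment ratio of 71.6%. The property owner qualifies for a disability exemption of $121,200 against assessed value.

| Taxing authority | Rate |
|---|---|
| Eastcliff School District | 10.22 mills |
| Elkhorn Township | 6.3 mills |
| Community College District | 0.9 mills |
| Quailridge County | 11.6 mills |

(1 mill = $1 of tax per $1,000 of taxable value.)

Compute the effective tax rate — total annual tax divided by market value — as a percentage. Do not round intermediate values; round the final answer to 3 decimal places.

Assessed value = $1,429,745 × 0.716 = $1,023,697.42
Taxable value = $1,023,697.42 − $121,200 = $902,497.42
Eastcliff School District: $902,497.42 × 0.01022 = $9,223.5236324
Elkhorn Township: $902,497.42 × 0.0063 = $5,685.733746
Community College District: $902,497.42 × 0.0009 = $812.247678
Quailridge County: $902,497.42 × 0.0116 = $10,468.970072
Total tax = $26,190.4751284
Effective rate = $26,190.4751284 ÷ $1,429,745 = 1.832% of market value

1.832%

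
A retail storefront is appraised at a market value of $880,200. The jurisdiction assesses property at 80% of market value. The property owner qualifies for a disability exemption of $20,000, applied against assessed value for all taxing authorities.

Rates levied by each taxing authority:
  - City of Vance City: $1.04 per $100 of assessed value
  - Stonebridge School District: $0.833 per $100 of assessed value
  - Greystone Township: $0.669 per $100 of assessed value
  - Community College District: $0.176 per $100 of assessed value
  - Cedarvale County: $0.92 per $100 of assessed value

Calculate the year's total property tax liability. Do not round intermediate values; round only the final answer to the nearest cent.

Assessed value = $880,200 × 0.8 = $704,160
Taxable value = $704,160 − $20,000 = $684,160
City of Vance City: $684,160 × 0.0104 = $7,115.264
Stonebridge School District: $684,160 × 0.00833 = $5,699.0528
Greystone Township: $684,160 × 0.00669 = $4,577.0304
Community College District: $684,160 × 0.00176 = $1,204.1216
Cedarvale County: $684,160 × 0.0092 = $6,294.272
Total = $7,115.264 + $5,699.0528 + $4,577.0304 + $1,204.1216 + $6,294.272 = $24,889.7408

$24,889.74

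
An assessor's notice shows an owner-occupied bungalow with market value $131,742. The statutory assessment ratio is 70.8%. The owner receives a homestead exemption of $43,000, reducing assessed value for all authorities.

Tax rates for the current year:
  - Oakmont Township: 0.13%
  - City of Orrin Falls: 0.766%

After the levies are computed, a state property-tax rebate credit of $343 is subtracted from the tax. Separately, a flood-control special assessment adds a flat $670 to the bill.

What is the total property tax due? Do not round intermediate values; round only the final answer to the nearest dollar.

Assessed value = $131,742 × 0.708 = $93,273.336
Taxable value = $93,273.336 − $43,000 = $50,273.336
Oakmont Township: $50,273.336 × 0.0013 = $65.3553368
City of Orrin Falls: $50,273.336 × 0.00766 = $385.09375376
Levies subtotal = $450.44909056
After credit = $450.44909056 − $343 = $107.44909056
Total = $107.44909056 + $670 = $777.44909056

$777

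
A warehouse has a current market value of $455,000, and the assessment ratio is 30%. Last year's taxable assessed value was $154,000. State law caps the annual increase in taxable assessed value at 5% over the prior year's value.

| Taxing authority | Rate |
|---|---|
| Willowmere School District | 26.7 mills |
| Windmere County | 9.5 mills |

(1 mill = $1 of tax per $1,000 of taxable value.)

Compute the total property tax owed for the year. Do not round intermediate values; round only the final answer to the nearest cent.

Uncapped assessed value = $455,000 × 0.3 = $136,500
Cap limit = $154,000 × 1.05 = $161,700
Taxable assessed value = min($136,500, $161,700) = $136,500 (cap does not bind)
Willowmere School District: $136,500 × 0.0267 = $3,644.55
Windmere County: $136,500 × 0.0095 = $1,296.75
Total = $4,941.3

$4,941.30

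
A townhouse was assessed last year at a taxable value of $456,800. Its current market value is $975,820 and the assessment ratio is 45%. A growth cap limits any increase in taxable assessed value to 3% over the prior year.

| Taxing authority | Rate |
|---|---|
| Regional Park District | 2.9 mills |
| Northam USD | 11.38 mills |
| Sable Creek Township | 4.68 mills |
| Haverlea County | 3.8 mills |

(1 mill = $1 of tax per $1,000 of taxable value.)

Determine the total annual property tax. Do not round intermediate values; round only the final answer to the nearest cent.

$9,994.35

Uncapped assessed value = $975,820 × 0.45 = $439,119
Cap limit = $456,800 × 1.03 = $470,504
Taxable assessed value = min($439,119, $470,504) = $439,119 (cap does not bind)
Regional Park District: $439,119 × 0.0029 = $1,273.4451
Northam USD: $439,119 × 0.01138 = $4,997.17422
Sable Creek Township: $439,119 × 0.00468 = $2,055.07692
Haverlea County: $439,119 × 0.0038 = $1,668.6522
Total = $9,994.34844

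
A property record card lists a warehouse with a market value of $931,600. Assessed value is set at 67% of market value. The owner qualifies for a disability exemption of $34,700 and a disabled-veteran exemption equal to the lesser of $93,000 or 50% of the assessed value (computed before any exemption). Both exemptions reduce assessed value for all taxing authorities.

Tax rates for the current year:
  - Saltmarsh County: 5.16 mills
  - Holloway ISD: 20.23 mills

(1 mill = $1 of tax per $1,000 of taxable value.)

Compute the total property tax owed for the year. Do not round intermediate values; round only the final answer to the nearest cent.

$12,605.42

Assessed value = $931,600 × 0.67 = $624,172
Disabled-veteran exemption = min($93,000, 50% × $624,172) = min($93,000, $312,086) = $93,000 (dollar cap binds)
Taxable value = $624,172 − $34,700 − $93,000 = $496,472
Saltmarsh County: $496,472 × 0.00516 = $2,561.79552
Holloway ISD: $496,472 × 0.02023 = $10,043.62856
Total = $12,605.42408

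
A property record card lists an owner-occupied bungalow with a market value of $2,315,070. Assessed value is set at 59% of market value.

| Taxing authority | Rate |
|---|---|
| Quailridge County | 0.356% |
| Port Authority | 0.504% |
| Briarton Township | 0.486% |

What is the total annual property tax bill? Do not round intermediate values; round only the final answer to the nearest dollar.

Assessed value = $2,315,070 × 0.59 = $1,365,891.3
Quailridge County: $1,365,891.3 × 0.00356 = $4,862.573028
Port Authority: $1,365,891.3 × 0.00504 = $6,884.092152
Briarton Township: $1,365,891.3 × 0.00486 = $6,638.231718
Total = $4,862.573028 + $6,884.092152 + $6,638.231718 = $18,384.896898

$18,385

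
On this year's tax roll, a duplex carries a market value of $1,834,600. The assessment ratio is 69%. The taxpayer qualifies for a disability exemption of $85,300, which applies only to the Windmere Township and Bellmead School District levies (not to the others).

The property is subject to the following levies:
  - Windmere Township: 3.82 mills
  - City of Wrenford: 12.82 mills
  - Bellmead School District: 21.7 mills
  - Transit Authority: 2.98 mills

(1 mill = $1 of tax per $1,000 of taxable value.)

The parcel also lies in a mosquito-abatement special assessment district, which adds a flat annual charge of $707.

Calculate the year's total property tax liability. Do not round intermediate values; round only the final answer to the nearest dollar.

Assessed value = $1,834,600 × 0.69 = $1,265,874
Windmere Township: ($1,265,874 − $85,300) × 0.00382 = $1,180,574 × 0.00382 = $4,509.79268
City of Wrenford: $1,265,874 × 0.01282 = $16,228.50468
Bellmead School District: ($1,265,874 − $85,300) × 0.0217 = $1,180,574 × 0.0217 = $25,618.4558
Transit Authority: $1,265,874 × 0.00298 = $3,772.30452
Levies subtotal = $50,129.05768
Total = $50,129.05768 + $707 = $50,836.05768

$50,836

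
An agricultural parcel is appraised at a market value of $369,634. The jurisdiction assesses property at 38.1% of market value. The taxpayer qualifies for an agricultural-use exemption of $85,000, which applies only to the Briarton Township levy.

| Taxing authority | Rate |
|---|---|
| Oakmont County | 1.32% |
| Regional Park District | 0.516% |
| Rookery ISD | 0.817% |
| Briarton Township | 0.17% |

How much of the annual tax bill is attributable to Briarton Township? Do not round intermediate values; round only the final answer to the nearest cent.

$94.91

Assessed value = $369,634 × 0.381 = $140,830.554
Briarton Township taxable value = $140,830.554 − $85,000 = $55,830.554
Briarton Township levy = $55,830.554 × 0.0017 = $94.9119418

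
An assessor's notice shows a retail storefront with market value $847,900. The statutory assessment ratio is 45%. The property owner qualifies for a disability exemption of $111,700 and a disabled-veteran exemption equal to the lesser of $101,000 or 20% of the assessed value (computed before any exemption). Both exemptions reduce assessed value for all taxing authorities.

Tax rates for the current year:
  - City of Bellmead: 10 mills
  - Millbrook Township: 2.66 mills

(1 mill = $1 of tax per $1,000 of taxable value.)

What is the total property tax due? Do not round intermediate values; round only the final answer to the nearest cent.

Assessed value = $847,900 × 0.45 = $381,555
Disabled-veteran exemption = min($101,000, 20% × $381,555) = min($101,000, $76,311) = $76,311 (percentage binds)
Taxable value = $381,555 − $111,700 − $76,311 = $193,544
City of Bellmead: $193,544 × 0.01 = $1,935.44
Millbrook Township: $193,544 × 0.00266 = $514.82704
Total = $2,450.26704

$2,450.27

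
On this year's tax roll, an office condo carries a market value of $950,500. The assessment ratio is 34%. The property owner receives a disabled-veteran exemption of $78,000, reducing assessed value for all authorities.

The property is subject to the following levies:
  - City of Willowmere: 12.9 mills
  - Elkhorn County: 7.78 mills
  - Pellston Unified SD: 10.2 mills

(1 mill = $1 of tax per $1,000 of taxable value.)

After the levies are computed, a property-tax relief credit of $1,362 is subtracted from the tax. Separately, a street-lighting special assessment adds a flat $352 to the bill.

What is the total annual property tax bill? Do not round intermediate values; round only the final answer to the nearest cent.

Assessed value = $950,500 × 0.34 = $323,170
Taxable value = $323,170 − $78,000 = $245,170
City of Willowmere: $245,170 × 0.0129 = $3,162.693
Elkhorn County: $245,170 × 0.00778 = $1,907.4226
Pellston Unified SD: $245,170 × 0.0102 = $2,500.734
Levies subtotal = $7,570.8496
After credit = $7,570.8496 − $1,362 = $6,208.8496
Total = $6,208.8496 + $352 = $6,560.8496

$6,560.85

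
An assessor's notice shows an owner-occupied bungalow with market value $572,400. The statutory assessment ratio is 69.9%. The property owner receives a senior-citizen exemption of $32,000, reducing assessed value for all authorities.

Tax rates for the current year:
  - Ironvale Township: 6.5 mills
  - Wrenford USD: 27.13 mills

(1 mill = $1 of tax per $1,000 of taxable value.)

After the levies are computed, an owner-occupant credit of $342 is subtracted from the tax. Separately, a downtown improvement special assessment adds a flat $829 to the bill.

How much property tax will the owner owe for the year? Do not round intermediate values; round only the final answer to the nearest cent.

$12,866.46

Assessed value = $572,400 × 0.699 = $400,107.6
Taxable value = $400,107.6 − $32,000 = $368,107.6
Ironvale Township: $368,107.6 × 0.0065 = $2,392.6994
Wrenford USD: $368,107.6 × 0.02713 = $9,986.759188
Levies subtotal = $12,379.458588
After credit = $12,379.458588 − $342 = $12,037.458588
Total = $12,037.458588 + $829 = $12,866.458588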